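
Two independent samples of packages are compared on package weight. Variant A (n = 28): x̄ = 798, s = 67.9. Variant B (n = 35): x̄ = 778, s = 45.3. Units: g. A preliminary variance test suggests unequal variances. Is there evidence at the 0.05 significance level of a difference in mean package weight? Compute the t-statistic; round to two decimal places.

Let group 1 = variant A, group 2 = variant B. H0: μ_1 = μ_2; H1: μ_1 ≠ μ_2 (Welch's two-sample t-test, two-sided).
t = (x̄_1 − x̄_2)/√(s_1²/n_1 + s_2²/n_2) = (798 − 778)/√(67.9²/28 + 45.3²/35) = 1.34
Welch–Satterthwaite df ≈ 45.11
Two-sided p-value ≈ 0.1875
Since p ≈ 0.1875 > α = 0.05, fail to reject H0; the data do not provide sufficient evidence against H0.

1.34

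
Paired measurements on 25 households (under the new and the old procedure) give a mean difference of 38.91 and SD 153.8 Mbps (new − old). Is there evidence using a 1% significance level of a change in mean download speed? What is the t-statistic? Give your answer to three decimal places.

H0: μ_d = 0; H1: μ_d ≠ 0 (paired t-test on the differences, two-sided).
t = d̄/(s_d/√n) = 38.91/(153.8/√25) = 1.265
df = n − 1 = 24
Two-sided p-value ≈ 0.2180
Since p ≈ 0.2180 > α = 0.01, fail to reject H0; the data do not provide sufficient evidence against H0.

1.265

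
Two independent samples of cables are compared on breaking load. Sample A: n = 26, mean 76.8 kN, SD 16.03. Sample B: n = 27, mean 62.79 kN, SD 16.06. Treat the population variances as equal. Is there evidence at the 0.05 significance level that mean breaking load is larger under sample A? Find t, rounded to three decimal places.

3.178

Let group 1 = sample A, group 2 = sample B. H0: μ_1 = μ_2; H1: μ_1 > μ_2 (two-sample pooled-variance t-test, right-tailed).
s_p² = [(26−1)·16.03² + (27−1)·16.06²]/(26+27−2) = 257.452
t = (76.8 − 62.79)/√[257.452·(1/26 + 1/27)] = 3.178
df = n₁ + n₂ − 2 = 51
p-value = P(T ≥ 3.178) ≈ 0.001
Since p ≈ 0.001 < α = 0.05, reject H0; the data support H1.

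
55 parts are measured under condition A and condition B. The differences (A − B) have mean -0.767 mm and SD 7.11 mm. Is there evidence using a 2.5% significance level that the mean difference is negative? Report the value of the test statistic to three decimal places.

H0: μ_d = 0; H1: μ_d < 0 (paired t-test on the differences, left-tailed).
t = d̄/(s_d/√n) = -0.767/(7.11/√55) = -0.800
df = n − 1 = 54
p-value = P(T ≤ -0.800) ≈ 0.214
Since p ≈ 0.214 > α = 0.025, fail to reject H0; the data do not provide sufficient evidence against H0.

-0.800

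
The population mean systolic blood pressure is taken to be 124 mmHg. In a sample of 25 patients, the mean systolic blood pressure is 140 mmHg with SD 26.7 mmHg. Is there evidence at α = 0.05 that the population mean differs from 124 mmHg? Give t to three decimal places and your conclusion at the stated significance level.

H0: μ = 124; H1: μ ≠ 124 (one-sample t-test, two-sided).
t = (x̄ − μ₀)/(s/√n) = (140 − 124)/(26.7/√25) = 2.996
df = n − 1 = 24
Two-sided p-value ≈ 0.0063
Since p ≈ 0.0063 < α = 0.05, reject H0; the data support H1.

t = 2.996; reject H0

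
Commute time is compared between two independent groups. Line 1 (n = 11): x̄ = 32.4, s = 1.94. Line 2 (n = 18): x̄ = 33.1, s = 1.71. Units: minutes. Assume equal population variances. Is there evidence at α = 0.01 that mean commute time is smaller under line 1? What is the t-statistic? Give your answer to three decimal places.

-1.017

Let group 1 = line 1, group 2 = line 2. H0: μ_1 = μ_2; H1: μ_1 < μ_2 (two-sample pooled-variance t-test, left-tailed).
s_p² = [(11−1)·1.94² + (18−1)·1.71²]/(11+18−2) = 3.23503
t = (32.4 − 33.1)/√[3.23503·(1/11 + 1/18)] = -1.017
df = n₁ + n₂ − 2 = 27
p-value = P(T ≤ -1.017) ≈ 0.159
Since p ≈ 0.159 > α = 0.01, fail to reject H0; the evidence is not statistically significant.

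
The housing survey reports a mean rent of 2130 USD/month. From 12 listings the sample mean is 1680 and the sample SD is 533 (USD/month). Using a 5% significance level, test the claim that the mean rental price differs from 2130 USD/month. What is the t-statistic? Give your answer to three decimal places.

-2.925

H0: μ = 2130; H1: μ ≠ 2130 (one-sample t-test, two-sided).
t = (x̄ − μ₀)/(s/√n) = (1680 − 2130)/(533/√12) = -2.925
df = n − 1 = 11
Two-sided p-value ≈ 0.014
Since p ≈ 0.014 < α = 0.05, reject H0; the evidence is statistically significant.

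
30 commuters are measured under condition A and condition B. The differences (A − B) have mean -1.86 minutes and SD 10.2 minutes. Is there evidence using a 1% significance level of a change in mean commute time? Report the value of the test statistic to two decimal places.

H0: μ_d = 0; H1: μ_d ≠ 0 (paired t-test on the differences, two-sided).
t = d̄/(s_d/√n) = -1.86/(10.2/√30) = -1.00
df = n − 1 = 29
Two-sided p-value ≈ 0.3262
Since p ≈ 0.3262 > α = 0.01, fail to reject H0; the data do not provide sufficient evidence against H0.

-1.00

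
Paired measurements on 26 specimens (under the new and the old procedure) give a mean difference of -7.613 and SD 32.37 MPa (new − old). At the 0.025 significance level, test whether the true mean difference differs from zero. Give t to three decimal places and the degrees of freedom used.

t = -1.199, df = 25

H0: μ_d = 0; H1: μ_d ≠ 0 (paired t-test on the differences, two-sided).
t = d̄/(s_d/√n) = -7.613/(32.37/√26) = -1.199
df = n − 1 = 25
Two-sided p-value ≈ 0.2417
Since p ≈ 0.2417 > α = 0.025, fail to reject H0; the data do not provide sufficient evidence against H0.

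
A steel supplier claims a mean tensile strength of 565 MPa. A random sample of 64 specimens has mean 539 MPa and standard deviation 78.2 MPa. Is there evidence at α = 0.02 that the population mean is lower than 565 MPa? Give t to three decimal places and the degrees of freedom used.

H0: μ = 565; H1: μ < 565 (one-sample t-test, left-tailed).
t = (x̄ − μ₀)/(s/√n) = (539 − 565)/(78.2/√64) = -2.660
df = n − 1 = 63
p-value = P(T ≤ -2.660) ≈ 0.0050
Since p ≈ 0.0050 < α = 0.02, reject H0; the data support H1.

t = -2.660, df = 63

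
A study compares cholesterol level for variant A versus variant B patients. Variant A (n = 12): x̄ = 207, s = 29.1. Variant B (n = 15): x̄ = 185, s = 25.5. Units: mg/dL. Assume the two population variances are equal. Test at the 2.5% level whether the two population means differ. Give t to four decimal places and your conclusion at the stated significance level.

t = 2.0928; fail to reject H0

Let group 1 = variant A, group 2 = variant B. H0: μ_1 = μ_2; H1: μ_1 ≠ μ_2 (two-sample pooled-variance t-test, two-sided).
s_p² = [(12−1)·29.1² + (15−1)·25.5²]/(12+15−2) = 736.736
t = (207 − 185)/√[736.736·(1/12 + 1/15)] = 2.0928
df = n₁ + n₂ − 2 = 25
Two-sided p-value ≈ 0.0467
Since p ≈ 0.0467 > α = 0.025, fail to reject H0; the data do not provide sufficient evidence against H0.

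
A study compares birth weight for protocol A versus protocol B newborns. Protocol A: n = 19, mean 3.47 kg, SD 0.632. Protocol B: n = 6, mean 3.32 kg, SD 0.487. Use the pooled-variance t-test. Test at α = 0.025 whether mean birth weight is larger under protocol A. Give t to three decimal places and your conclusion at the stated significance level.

t = 0.531; fail to reject H0

Let group 1 = protocol A, group 2 = protocol B. H0: μ_1 = μ_2; H1: μ_1 > μ_2 (two-sample pooled-variance t-test, right-tailed).
s_p² = [(19−1)·0.632² + (6−1)·0.487²]/(19+6−2) = 0.364151
t = (3.47 − 3.32)/√[0.364151·(1/19 + 1/6)] = 0.531
df = n₁ + n₂ − 2 = 23
p-value = P(T ≥ 0.531) ≈ 0.300
Since p ≈ 0.300 > α = 0.025, fail to reject H0; the data do not provide sufficient evidence against H0.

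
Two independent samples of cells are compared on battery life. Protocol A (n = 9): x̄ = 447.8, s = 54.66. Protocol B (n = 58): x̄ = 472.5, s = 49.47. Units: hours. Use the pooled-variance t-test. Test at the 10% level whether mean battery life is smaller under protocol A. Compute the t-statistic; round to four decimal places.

-1.3751

Let group 1 = protocol A, group 2 = protocol B. H0: μ_1 = μ_2; H1: μ_1 < μ_2 (two-sample pooled-variance t-test, left-tailed).
s_p² = [(9−1)·54.66² + (58−1)·49.47²]/(9+58−2) = 2513.8
t = (447.8 − 472.5)/√[2513.8·(1/9 + 1/58)] = -1.3751
df = n₁ + n₂ − 2 = 65
p-value = P(T ≤ -1.3751) ≈ 0.0869
Since p ≈ 0.0869 < α = 0.1, reject H0; the data support H1.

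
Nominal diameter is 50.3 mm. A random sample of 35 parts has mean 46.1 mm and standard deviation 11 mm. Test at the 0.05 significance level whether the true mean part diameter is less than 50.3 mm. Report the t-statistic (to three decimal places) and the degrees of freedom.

H0: μ = 50.3; H1: μ < 50.3 (one-sample t-test, left-tailed).
t = (x̄ − μ₀)/(s/√n) = (46.1 − 50.3)/(11/√35) = -2.259
df = n − 1 = 34
p-value = P(T ≤ -2.259) ≈ 0.0152
Since p ≈ 0.0152 < α = 0.05, reject H0; the data support H1.

t = -2.259, df = 34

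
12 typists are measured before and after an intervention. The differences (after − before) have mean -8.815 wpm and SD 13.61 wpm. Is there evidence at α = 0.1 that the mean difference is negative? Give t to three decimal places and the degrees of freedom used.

H0: μ_d = 0; H1: μ_d < 0 (paired t-test on the differences, left-tailed).
t = d̄/(s_d/√n) = -8.815/(13.61/√12) = -2.244
df = n − 1 = 11
p-value = P(T ≤ -2.244) ≈ 0.0232
Since p ≈ 0.0232 < α = 0.1, reject H0; the data support H1.

t = -2.244, df = 11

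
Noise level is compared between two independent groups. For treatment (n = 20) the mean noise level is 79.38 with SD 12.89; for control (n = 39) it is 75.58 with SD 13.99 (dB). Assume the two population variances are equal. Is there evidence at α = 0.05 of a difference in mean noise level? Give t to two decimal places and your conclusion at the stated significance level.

Let group 1 = treatment, group 2 = control. H0: μ_1 = μ_2; H1: μ_1 ≠ μ_2 (two-sample pooled-variance t-test, two-sided).
s_p² = [(20−1)·12.89² + (39−1)·13.99²]/(20+39−2) = 185.864
t = (79.38 − 75.58)/√[185.864·(1/20 + 1/39)] = 1.01
df = n₁ + n₂ − 2 = 57
Two-sided p-value ≈ 0.3151
Since p ≈ 0.3151 > α = 0.05, fail to reject H0; the data do not provide sufficient evidence against H0.

t = 1.01; fail to reject H0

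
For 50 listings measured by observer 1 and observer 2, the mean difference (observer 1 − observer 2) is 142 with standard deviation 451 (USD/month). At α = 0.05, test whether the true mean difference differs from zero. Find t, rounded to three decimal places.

2.226

H0: μ_d = 0; H1: μ_d ≠ 0 (paired t-test on the differences, two-sided).
t = d̄/(s_d/√n) = 142/(451/√50) = 2.226
df = n − 1 = 49
Two-sided p-value ≈ 0.031
Since p ≈ 0.031 < α = 0.05, reject H0; the data support H1.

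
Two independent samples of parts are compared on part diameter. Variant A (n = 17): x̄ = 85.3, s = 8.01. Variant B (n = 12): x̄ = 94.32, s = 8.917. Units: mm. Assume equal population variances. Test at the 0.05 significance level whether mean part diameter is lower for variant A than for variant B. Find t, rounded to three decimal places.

-2.851

Let group 1 = variant A, group 2 = variant B. H0: μ_1 = μ_2; H1: μ_1 < μ_2 (two-sample pooled-variance t-test, left-tailed).
s_p² = [(17−1)·8.01² + (12−1)·8.917²]/(17+12−2) = 70.4149
t = (85.3 − 94.32)/√[70.4149·(1/17 + 1/12)] = -2.851
df = n₁ + n₂ − 2 = 27
p-value = P(T ≤ -2.851) ≈ 0.004
Since p ≈ 0.004 < α = 0.05, reject H0; the data support H1.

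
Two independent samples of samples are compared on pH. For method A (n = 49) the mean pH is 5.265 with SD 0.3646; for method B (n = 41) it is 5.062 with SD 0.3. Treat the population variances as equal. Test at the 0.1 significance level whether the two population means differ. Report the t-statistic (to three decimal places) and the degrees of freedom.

Let group 1 = method A, group 2 = method B. H0: μ_1 = μ_2; H1: μ_1 ≠ μ_2 (two-sample pooled-variance t-test, two-sided).
s_p² = [(49−1)·0.3646² + (41−1)·0.3²]/(49+41−2) = 0.113418
t = (5.265 − 5.062)/√[0.113418·(1/49 + 1/41)] = 2.848
df = n₁ + n₂ − 2 = 88
Two-sided p-value ≈ 0.0055
Since p ≈ 0.0055 < α = 0.1, reject H0; the data support H1.

t = 2.848, df = 88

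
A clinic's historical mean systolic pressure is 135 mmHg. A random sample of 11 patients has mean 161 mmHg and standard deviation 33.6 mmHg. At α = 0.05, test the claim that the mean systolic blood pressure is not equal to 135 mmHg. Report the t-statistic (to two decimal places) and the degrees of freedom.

H0: μ = 135; H1: μ ≠ 135 (one-sample t-test, two-sided).
t = (x̄ − μ₀)/(s/√n) = (161 − 135)/(33.6/√11) = 2.57
df = n − 1 = 10
Two-sided p-value ≈ 0.028
Since p ≈ 0.028 < α = 0.05, reject H0; the data support H1.

t = 2.57, df = 10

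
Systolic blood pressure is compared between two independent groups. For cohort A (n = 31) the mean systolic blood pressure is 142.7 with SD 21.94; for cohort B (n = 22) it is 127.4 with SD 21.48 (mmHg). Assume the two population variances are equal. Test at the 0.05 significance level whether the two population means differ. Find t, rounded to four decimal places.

2.5232

Let group 1 = cohort A, group 2 = cohort B. H0: μ_1 = μ_2; H1: μ_1 ≠ μ_2 (two-sample pooled-variance t-test, two-sided).
s_p² = [(31−1)·21.94² + (22−1)·21.48²]/(31+22−2) = 473.139
t = (142.7 − 127.4)/√[473.139·(1/31 + 1/22)] = 2.5232
df = n₁ + n₂ − 2 = 51
Two-sided p-value ≈ 0.0148
Since p ≈ 0.0148 < α = 0.05, reject H0; the data support H1.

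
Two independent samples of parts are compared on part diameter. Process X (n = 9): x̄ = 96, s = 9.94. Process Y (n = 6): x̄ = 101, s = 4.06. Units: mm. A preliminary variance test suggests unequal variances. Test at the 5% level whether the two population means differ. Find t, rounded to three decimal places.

-1.350

Let group 1 = process X, group 2 = process Y. H0: μ_1 = μ_2; H1: μ_1 ≠ μ_2 (Welch's two-sample t-test, two-sided).
t = (x̄_1 − x̄_2)/√(s_1²/n_1 + s_2²/n_2) = (96 − 101)/√(9.94²/9 + 4.06²/6) = -1.350
Welch–Satterthwaite df ≈ 11.37
Two-sided p-value ≈ 0.203
Since p ≈ 0.203 > α = 0.05, fail to reject H0; the evidence is not statistically significant.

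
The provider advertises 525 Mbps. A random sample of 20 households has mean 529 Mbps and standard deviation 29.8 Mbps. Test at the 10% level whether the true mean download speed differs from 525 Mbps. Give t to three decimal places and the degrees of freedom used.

H0: μ = 525; H1: μ ≠ 525 (one-sample t-test, two-sided).
t = (x̄ − μ₀)/(s/√n) = (529 − 525)/(29.8/√20) = 0.600
df = n − 1 = 19
Two-sided p-value ≈ 0.5554
Since p ≈ 0.5554 > α = 0.1, fail to reject H0; the evidence is not statistically significant.

t = 0.600, df = 19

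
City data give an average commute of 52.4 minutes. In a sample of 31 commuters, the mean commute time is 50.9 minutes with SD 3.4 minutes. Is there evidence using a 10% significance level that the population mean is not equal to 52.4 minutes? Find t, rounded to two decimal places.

H0: μ = 52.4; H1: μ ≠ 52.4 (one-sample t-test, two-sided).
t = (x̄ − μ₀)/(s/√n) = (50.9 − 52.4)/(3.4/√31) = -2.46
df = n − 1 = 30
Two-sided p-value ≈ 0.020
Since p ≈ 0.020 < α = 0.1, reject H0; the evidence is statistically significant.

-2.46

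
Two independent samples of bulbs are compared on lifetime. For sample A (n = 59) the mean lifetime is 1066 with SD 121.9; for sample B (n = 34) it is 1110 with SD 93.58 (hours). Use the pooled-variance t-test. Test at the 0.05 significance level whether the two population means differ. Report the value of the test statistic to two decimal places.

Let group 1 = sample A, group 2 = sample B. H0: μ_1 = μ_2; H1: μ_1 ≠ μ_2 (two-sample pooled-variance t-test, two-sided).
s_p² = [(59−1)·121.9² + (34−1)·93.58²]/(59+34−2) = 12646.7
t = (1066 − 1110)/√[12646.7·(1/59 + 1/34)] = -1.82
df = n₁ + n₂ − 2 = 91
Two-sided p-value ≈ 0.0725
Since p ≈ 0.0725 > α = 0.05, fail to reject H0; the data do not provide sufficient evidence against H0.

-1.82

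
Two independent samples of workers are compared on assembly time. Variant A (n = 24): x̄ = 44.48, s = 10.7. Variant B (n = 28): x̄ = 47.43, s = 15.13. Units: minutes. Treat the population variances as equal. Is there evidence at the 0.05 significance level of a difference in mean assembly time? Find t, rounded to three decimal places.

-0.799

Let group 1 = variant A, group 2 = variant B. H0: μ_1 = μ_2; H1: μ_1 ≠ μ_2 (two-sample pooled-variance t-test, two-sided).
s_p² = [(24−1)·10.7² + (28−1)·15.13²]/(24+28−2) = 176.281
t = (44.48 − 47.43)/√[176.281·(1/24 + 1/28)] = -0.799
df = n₁ + n₂ − 2 = 50
Two-sided p-value ≈ 0.4282
Since p ≈ 0.4282 > α = 0.05, fail to reject H0; the data do not provide sufficient evidence against H0.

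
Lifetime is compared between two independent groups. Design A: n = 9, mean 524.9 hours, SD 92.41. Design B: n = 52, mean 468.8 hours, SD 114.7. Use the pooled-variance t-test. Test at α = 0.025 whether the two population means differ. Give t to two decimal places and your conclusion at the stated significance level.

t = 1.39; fail to reject H0

Let group 1 = design A, group 2 = design B. H0: μ_1 = μ_2; H1: μ_1 ≠ μ_2 (two-sample pooled-variance t-test, two-sided).
s_p² = [(9−1)·92.41² + (52−1)·114.7²]/(9+52−2) = 12530.1
t = (524.9 − 468.8)/√[12530.1·(1/9 + 1/52)] = 1.39
df = n₁ + n₂ − 2 = 59
Two-sided p-value ≈ 0.170
Since p ≈ 0.170 > α = 0.025, fail to reject H0; the evidence is not statistically significant.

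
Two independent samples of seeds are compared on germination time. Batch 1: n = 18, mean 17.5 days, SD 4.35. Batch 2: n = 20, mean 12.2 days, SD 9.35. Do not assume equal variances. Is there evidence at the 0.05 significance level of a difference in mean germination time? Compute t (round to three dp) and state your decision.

t = 2.276; reject H0

Let group 1 = batch 1, group 2 = batch 2. H0: μ_1 = μ_2; H1: μ_1 ≠ μ_2 (Welch's two-sample t-test, two-sided).
t = (x̄_1 − x̄_2)/√(s_1²/n_1 + s_2²/n_2) = (17.5 − 12.2)/√(4.35²/18 + 9.35²/20) = 2.276
Welch–Satterthwaite df ≈ 27.46
Two-sided p-value ≈ 0.0308
Since p ≈ 0.0308 < α = 0.05, reject H0; the evidence is statistically significant.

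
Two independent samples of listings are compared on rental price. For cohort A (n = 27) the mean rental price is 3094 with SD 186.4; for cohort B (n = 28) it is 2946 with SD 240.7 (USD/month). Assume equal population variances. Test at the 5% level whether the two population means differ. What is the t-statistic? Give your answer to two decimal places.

Let group 1 = cohort A, group 2 = cohort B. H0: μ_1 = μ_2; H1: μ_1 ≠ μ_2 (two-sample pooled-variance t-test, two-sided).
s_p² = [(27−1)·186.4² + (28−1)·240.7²]/(27+28−2) = 46559.5
t = (3094 − 2946)/√[46559.5·(1/27 + 1/28)] = 2.54
df = n₁ + n₂ − 2 = 53
Two-sided p-value ≈ 0.014
Since p ≈ 0.014 < α = 0.05, reject H0; the evidence is statistically significant.

2.54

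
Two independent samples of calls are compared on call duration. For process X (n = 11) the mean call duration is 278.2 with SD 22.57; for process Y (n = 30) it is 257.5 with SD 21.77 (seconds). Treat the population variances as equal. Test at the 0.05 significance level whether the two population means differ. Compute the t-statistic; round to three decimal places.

2.672

Let group 1 = process X, group 2 = process Y. H0: μ_1 = μ_2; H1: μ_1 ≠ μ_2 (two-sample pooled-variance t-test, two-sided).
s_p² = [(11−1)·22.57² + (30−1)·21.77²]/(11+30−2) = 483.028
t = (278.2 − 257.5)/√[483.028·(1/11 + 1/30)] = 2.672
df = n₁ + n₂ − 2 = 39
Two-sided p-value ≈ 0.0109
Since p ≈ 0.0109 < α = 0.05, reject H0; the data support H1.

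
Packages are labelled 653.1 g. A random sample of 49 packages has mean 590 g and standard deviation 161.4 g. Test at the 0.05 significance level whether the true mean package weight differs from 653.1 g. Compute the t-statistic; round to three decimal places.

H0: μ = 653.1; H1: μ ≠ 653.1 (one-sample t-test, two-sided).
t = (x̄ − μ₀)/(s/√n) = (590 − 653.1)/(161.4/√49) = -2.737
df = n − 1 = 48
Two-sided p-value ≈ 0.009
Since p ≈ 0.009 < α = 0.05, reject H0; the data support H1.

-2.737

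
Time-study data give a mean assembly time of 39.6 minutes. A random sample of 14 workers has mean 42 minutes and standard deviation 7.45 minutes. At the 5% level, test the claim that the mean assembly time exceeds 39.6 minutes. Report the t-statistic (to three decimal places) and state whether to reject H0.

t = 1.205; fail to reject H0

H0: μ = 39.6; H1: μ > 39.6 (one-sample t-test, right-tailed).
t = (x̄ − μ₀)/(s/√n) = (42 − 39.6)/(7.45/√14) = 1.205
df = n − 1 = 13
p-value = P(T ≥ 1.205) ≈ 0.125
Since p ≈ 0.125 > α = 0.05, fail to reject H0; the data do not provide sufficient evidence against H0.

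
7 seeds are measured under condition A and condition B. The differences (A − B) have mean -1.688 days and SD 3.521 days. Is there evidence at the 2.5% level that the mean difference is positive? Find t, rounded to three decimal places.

-1.268

H0: μ_d = 0; H1: μ_d > 0 (paired t-test on the differences, right-tailed).
t = d̄/(s_d/√n) = -1.688/(3.521/√7) = -1.268
df = n − 1 = 6
p-value = P(T ≥ -1.268) ≈ 0.874
Since p ≈ 0.874 > α = 0.025, fail to reject H0; the data do not provide sufficient evidence against H0.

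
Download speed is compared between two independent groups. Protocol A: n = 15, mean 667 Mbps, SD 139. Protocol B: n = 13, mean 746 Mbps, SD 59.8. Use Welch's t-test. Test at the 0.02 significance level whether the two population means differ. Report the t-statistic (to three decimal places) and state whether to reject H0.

t = -1.998; fail to reject H0

Let group 1 = protocol A, group 2 = protocol B. H0: μ_1 = μ_2; H1: μ_1 ≠ μ_2 (Welch's two-sample t-test, two-sided).
t = (x̄_1 − x̄_2)/√(s_1²/n_1 + s_2²/n_2) = (667 − 746)/√(139²/15 + 59.8²/13) = -1.998
Welch–Satterthwaite df ≈ 19.58
Two-sided p-value ≈ 0.0598
Since p ≈ 0.0598 > α = 0.02, fail to reject H0; the evidence is not statistically significant.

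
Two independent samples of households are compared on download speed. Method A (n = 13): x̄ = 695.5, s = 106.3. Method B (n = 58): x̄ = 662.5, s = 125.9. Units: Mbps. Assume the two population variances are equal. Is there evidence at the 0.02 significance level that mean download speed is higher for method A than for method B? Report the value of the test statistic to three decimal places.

0.876

Let group 1 = method A, group 2 = method B. H0: μ_1 = μ_2; H1: μ_1 > μ_2 (two-sample pooled-variance t-test, right-tailed).
s_p² = [(13−1)·106.3² + (58−1)·125.9²]/(13+58−2) = 15059.3
t = (695.5 − 662.5)/√[15059.3·(1/13 + 1/58)] = 0.876
df = n₁ + n₂ − 2 = 69
p-value = P(T ≥ 0.876) ≈ 0.192
Since p ≈ 0.192 > α = 0.02, fail to reject H0; the evidence is not statistically significant.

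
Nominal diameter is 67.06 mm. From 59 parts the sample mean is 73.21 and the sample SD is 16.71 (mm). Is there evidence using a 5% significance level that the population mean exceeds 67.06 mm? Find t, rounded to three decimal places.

2.827

H0: μ = 67.06; H1: μ > 67.06 (one-sample t-test, right-tailed).
t = (x̄ − μ₀)/(s/√n) = (73.21 − 67.06)/(16.71/√59) = 2.827
df = n − 1 = 58
p-value = P(T ≥ 2.827) ≈ 0.003
Since p ≈ 0.003 < α = 0.05, reject H0; the data support H1.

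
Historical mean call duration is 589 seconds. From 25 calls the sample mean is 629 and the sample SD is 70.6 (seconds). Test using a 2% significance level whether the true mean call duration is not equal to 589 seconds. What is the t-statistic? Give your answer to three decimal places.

H0: μ = 589; H1: μ ≠ 589 (one-sample t-test, two-sided).
t = (x̄ − μ₀)/(s/√n) = (629 − 589)/(70.6/√25) = 2.833
df = n − 1 = 24
Two-sided p-value ≈ 0.009
Since p ≈ 0.009 < α = 0.02, reject H0; the data support H1.

2.833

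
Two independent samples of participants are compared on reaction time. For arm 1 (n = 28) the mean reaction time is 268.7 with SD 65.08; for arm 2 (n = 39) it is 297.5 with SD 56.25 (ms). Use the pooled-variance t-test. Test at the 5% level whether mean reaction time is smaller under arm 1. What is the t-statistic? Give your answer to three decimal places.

-1.935

Let group 1 = arm 1, group 2 = arm 2. H0: μ_1 = μ_2; H1: μ_1 < μ_2 (two-sample pooled-variance t-test, left-tailed).
s_p² = [(28−1)·65.08² + (39−1)·56.25²]/(28+39−2) = 3609.08
t = (268.7 − 297.5)/√[3609.08·(1/28 + 1/39)] = -1.935
df = n₁ + n₂ − 2 = 65
p-value = P(T ≤ -1.935) ≈ 0.029
Since p ≈ 0.029 < α = 0.05, reject H0; the evidence is statistically significant.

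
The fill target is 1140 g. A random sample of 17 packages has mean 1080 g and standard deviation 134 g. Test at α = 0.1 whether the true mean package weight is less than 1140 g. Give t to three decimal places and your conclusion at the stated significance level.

t = -1.846; reject H0

H0: μ = 1140; H1: μ < 1140 (one-sample t-test, left-tailed).
t = (x̄ − μ₀)/(s/√n) = (1080 − 1140)/(134/√17) = -1.846
df = n − 1 = 16
p-value = P(T ≤ -1.846) ≈ 0.0417
Since p ≈ 0.0417 < α = 0.1, reject H0; the data support H1.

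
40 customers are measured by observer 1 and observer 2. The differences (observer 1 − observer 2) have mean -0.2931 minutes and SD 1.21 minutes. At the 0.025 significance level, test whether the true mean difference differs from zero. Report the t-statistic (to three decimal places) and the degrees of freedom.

H0: μ_d = 0; H1: μ_d ≠ 0 (paired t-test on the differences, two-sided).
t = d̄/(s_d/√n) = -0.2931/(1.21/√40) = -1.532
df = n − 1 = 39
Two-sided p-value ≈ 0.134
Since p ≈ 0.134 > α = 0.025, fail to reject H0; the evidence is not statistically significant.

t = -1.532, df = 39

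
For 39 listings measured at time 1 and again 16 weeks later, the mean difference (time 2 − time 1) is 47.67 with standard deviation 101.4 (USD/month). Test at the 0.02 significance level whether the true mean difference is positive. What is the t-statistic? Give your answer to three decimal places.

2.936

H0: μ_d = 0; H1: μ_d > 0 (paired t-test on the differences, right-tailed).
t = d̄/(s_d/√n) = 47.67/(101.4/√39) = 2.936
df = n − 1 = 38
p-value = P(T ≥ 2.936) ≈ 0.0028
Since p ≈ 0.0028 < α = 0.02, reject H0; the data support H1.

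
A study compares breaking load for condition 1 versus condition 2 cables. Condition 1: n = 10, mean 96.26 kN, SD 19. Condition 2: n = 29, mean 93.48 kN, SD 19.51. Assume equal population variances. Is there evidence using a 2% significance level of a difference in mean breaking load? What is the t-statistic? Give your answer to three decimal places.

0.391

Let group 1 = condition 1, group 2 = condition 2. H0: μ_1 = μ_2; H1: μ_1 ≠ μ_2 (two-sample pooled-variance t-test, two-sided).
s_p² = [(10−1)·19² + (29−1)·19.51²]/(10+29−2) = 375.863
t = (96.26 − 93.48)/√[375.863·(1/10 + 1/29)] = 0.391
df = n₁ + n₂ − 2 = 37
Two-sided p-value ≈ 0.6980
Since p ≈ 0.6980 > α = 0.02, fail to reject H0; the data do not provide sufficient evidence against H0.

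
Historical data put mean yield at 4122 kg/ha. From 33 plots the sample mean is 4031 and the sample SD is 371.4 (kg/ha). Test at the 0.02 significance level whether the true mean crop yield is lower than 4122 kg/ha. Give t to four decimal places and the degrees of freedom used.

H0: μ = 4122; H1: μ < 4122 (one-sample t-test, left-tailed).
t = (x̄ − μ₀)/(s/√n) = (4031 − 4122)/(371.4/√33) = -1.4075
df = n − 1 = 32
p-value = P(T ≤ -1.4075) ≈ 0.084
Since p ≈ 0.084 > α = 0.02, fail to reject H0; the data do not provide sufficient evidence against H0.

t = -1.4075, df = 32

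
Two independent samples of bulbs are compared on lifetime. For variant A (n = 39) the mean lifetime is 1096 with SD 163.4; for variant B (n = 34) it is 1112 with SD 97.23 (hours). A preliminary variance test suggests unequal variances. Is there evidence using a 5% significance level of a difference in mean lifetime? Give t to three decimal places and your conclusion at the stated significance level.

t = -0.516; fail to reject H0

Let group 1 = variant A, group 2 = variant B. H0: μ_1 = μ_2; H1: μ_1 ≠ μ_2 (Welch's two-sample t-test, two-sided).
t = (x̄_1 − x̄_2)/√(s_1²/n_1 + s_2²/n_2) = (1096 − 1112)/√(163.4²/39 + 97.23²/34) = -0.516
Welch–Satterthwaite df ≈ 63.14
Two-sided p-value ≈ 0.6079
Since p ≈ 0.6079 > α = 0.05, fail to reject H0; the data do not provide sufficient evidence against H0.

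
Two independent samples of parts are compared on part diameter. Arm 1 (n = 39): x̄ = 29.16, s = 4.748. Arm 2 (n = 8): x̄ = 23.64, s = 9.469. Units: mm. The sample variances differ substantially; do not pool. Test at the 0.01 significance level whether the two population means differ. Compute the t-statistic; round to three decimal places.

1.608

Let group 1 = arm 1, group 2 = arm 2. H0: μ_1 = μ_2; H1: μ_1 ≠ μ_2 (Welch's two-sample t-test, two-sided).
t = (x̄_1 − x̄_2)/√(s_1²/n_1 + s_2²/n_2) = (29.16 − 23.64)/√(4.748²/39 + 9.469²/8) = 1.608
Welch–Satterthwaite df ≈ 7.74
Two-sided p-value ≈ 0.148
Since p ≈ 0.148 > α = 0.01, fail to reject H0; the data do not provide sufficient evidence against H0.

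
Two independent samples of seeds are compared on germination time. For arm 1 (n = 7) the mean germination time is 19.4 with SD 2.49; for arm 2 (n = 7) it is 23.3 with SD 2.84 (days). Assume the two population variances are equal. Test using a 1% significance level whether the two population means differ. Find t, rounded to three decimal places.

Let group 1 = arm 1, group 2 = arm 2. H0: μ_1 = μ_2; H1: μ_1 ≠ μ_2 (two-sample pooled-variance t-test, two-sided).
s_p² = [(7−1)·2.49² + (7−1)·2.84²]/(7+7−2) = 7.13285
t = (19.4 − 23.3)/√[7.13285·(1/7 + 1/7)] = -2.732
df = n₁ + n₂ − 2 = 12
Two-sided p-value ≈ 0.0182
Since p ≈ 0.0182 > α = 0.01, fail to reject H0; the data do not provide sufficient evidence against H0.

-2.732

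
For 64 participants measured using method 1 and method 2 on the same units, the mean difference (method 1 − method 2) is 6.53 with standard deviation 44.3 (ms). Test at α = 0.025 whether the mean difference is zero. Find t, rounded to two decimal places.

1.18

H0: μ_d = 0; H1: μ_d ≠ 0 (paired t-test on the differences, two-sided).
t = d̄/(s_d/√n) = 6.53/(44.3/√64) = 1.18
df = n − 1 = 63
Two-sided p-value ≈ 0.243
Since p ≈ 0.243 > α = 0.025, fail to reject H0; the data do not provide sufficient evidence against H0.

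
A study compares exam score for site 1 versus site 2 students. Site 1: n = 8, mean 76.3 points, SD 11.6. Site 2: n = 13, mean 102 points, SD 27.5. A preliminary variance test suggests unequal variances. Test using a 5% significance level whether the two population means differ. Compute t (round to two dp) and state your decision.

t = -2.97; reject H0

Let group 1 = site 1, group 2 = site 2. H0: μ_1 = μ_2; H1: μ_1 ≠ μ_2 (Welch's two-sample t-test, two-sided).
t = (x̄_1 − x̄_2)/√(s_1²/n_1 + s_2²/n_2) = (76.3 − 102)/√(11.6²/8 + 27.5²/13) = -2.97
Welch–Satterthwaite df ≈ 17.44
Two-sided p-value ≈ 0.008
Since p ≈ 0.008 < α = 0.05, reject H0; the evidence is statistically significant.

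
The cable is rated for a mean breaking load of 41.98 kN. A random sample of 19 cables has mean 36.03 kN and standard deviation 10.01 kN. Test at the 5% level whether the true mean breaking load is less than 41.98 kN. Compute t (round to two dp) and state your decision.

t = -2.59; reject H0

H0: μ = 41.98; H1: μ < 41.98 (one-sample t-test, left-tailed).
t = (x̄ − μ₀)/(s/√n) = (36.03 − 41.98)/(10.01/√19) = -2.59
df = n − 1 = 18
p-value = P(T ≤ -2.59) ≈ 0.0092
Since p ≈ 0.0092 < α = 0.05, reject H0; the data support H1.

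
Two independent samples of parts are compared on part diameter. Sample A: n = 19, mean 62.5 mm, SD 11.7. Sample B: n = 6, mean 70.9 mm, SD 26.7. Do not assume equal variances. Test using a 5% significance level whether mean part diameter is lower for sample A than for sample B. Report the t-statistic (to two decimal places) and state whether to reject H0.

Let group 1 = sample A, group 2 = sample B. H0: μ_1 = μ_2; H1: μ_1 < μ_2 (Welch's two-sample t-test, left-tailed).
t = (x̄_1 − x̄_2)/√(s_1²/n_1 + s_2²/n_2) = (62.5 − 70.9)/√(11.7²/19 + 26.7²/6) = -0.75
Welch–Satterthwaite df ≈ 5.62
p-value = P(T ≤ -0.75) ≈ 0.242
Since p ≈ 0.242 > α = 0.05, fail to reject H0; the data do not provide sufficient evidence against H0.

t = -0.75; fail to reject H0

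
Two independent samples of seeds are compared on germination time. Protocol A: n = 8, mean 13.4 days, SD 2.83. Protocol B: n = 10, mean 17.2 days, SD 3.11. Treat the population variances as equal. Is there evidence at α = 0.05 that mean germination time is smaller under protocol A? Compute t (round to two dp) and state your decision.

Let group 1 = protocol A, group 2 = protocol B. H0: μ_1 = μ_2; H1: μ_1 < μ_2 (two-sample pooled-variance t-test, left-tailed).
s_p² = [(8−1)·2.83² + (10−1)·3.11²]/(8+10−2) = 8.94445
t = (13.4 − 17.2)/√[8.94445·(1/8 + 1/10)] = -2.68
df = n₁ + n₂ − 2 = 16
p-value = P(T ≤ -2.68) ≈ 0.008
Since p ≈ 0.008 < α = 0.05, reject H0; the data support H1.

t = -2.68; reject H0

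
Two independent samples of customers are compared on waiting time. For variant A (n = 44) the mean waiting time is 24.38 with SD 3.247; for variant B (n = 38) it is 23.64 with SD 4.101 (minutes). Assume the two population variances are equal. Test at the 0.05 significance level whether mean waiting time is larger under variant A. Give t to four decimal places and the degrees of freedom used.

Let group 1 = variant A, group 2 = variant B. H0: μ_1 = μ_2; H1: μ_1 > μ_2 (two-sample pooled-variance t-test, right-tailed).
s_p² = [(44−1)·3.247² + (38−1)·4.101²]/(44+38−2) = 13.4453
t = (24.38 − 23.64)/√[13.4453·(1/44 + 1/38)] = 0.9113
df = n₁ + n₂ − 2 = 80
p-value = P(T ≥ 0.9113) ≈ 0.1824
Since p ≈ 0.1824 > α = 0.05, fail to reject H0; the evidence is not statistically significant.

t = 0.9113, df = 80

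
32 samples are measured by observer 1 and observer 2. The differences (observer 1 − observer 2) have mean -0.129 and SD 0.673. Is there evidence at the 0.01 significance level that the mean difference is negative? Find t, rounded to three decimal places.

H0: μ_d = 0; H1: μ_d < 0 (paired t-test on the differences, left-tailed).
t = d̄/(s_d/√n) = -0.129/(0.673/√32) = -1.084
df = n − 1 = 31
p-value = P(T ≤ -1.084) ≈ 0.143
Since p ≈ 0.143 > α = 0.01, fail to reject H0; the evidence is not statistically significant.

-1.084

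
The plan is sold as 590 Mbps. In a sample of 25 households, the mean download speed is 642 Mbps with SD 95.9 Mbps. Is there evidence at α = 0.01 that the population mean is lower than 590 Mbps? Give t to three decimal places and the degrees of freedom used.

H0: μ = 590; H1: μ < 590 (one-sample t-test, left-tailed).
t = (x̄ − μ₀)/(s/√n) = (642 − 590)/(95.9/√25) = 2.711
df = n − 1 = 24
p-value = P(T ≤ 2.711) ≈ 0.9939
Since p ≈ 0.9939 > α = 0.01, fail to reject H0; the evidence is not statistically significant.

t = 2.711, df = 24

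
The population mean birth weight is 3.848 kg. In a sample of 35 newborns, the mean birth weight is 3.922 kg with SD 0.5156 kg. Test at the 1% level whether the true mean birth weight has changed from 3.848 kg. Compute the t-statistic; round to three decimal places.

H0: μ = 3.848; H1: μ ≠ 3.848 (one-sample t-test, two-sided).
t = (x̄ − μ₀)/(s/√n) = (3.922 − 3.848)/(0.5156/√35) = 0.849
df = n − 1 = 34
Two-sided p-value ≈ 0.402
Since p ≈ 0.402 > α = 0.01, fail to reject H0; the data do not provide sufficient evidence against H0.

0.849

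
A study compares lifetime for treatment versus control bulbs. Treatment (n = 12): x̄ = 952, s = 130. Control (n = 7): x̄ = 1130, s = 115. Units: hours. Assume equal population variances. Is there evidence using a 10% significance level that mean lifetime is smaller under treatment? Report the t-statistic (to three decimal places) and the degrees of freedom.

Let group 1 = treatment, group 2 = control. H0: μ_1 = μ_2; H1: μ_1 < μ_2 (two-sample pooled-variance t-test, left-tailed).
s_p² = [(12−1)·130² + (7−1)·115²]/(12+7−2) = 15602.9
t = (952 − 1130)/√[15602.9·(1/12 + 1/7)] = -2.996
df = n₁ + n₂ − 2 = 17
p-value = P(T ≤ -2.996) ≈ 0.0041
Since p ≈ 0.0041 < α = 0.1, reject H0; the data support H1.

t = -2.996, df = 17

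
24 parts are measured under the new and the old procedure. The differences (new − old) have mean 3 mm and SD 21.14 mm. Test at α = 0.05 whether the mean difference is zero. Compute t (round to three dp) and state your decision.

H0: μ_d = 0; H1: μ_d ≠ 0 (paired t-test on the differences, two-sided).
t = d̄/(s_d/√n) = 3/(21.14/√24) = 0.695
df = n − 1 = 23
Two-sided p-value ≈ 0.4939
Since p ≈ 0.4939 > α = 0.05, fail to reject H0; the data do not provide sufficient evidence against H0.

t = 0.695; fail to reject H0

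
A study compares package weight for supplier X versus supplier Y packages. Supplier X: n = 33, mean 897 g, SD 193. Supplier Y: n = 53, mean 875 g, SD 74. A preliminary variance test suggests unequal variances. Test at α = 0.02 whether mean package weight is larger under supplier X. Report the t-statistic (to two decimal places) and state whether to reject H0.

t = 0.63; fail to reject H0

Let group 1 = supplier X, group 2 = supplier Y. H0: μ_1 = μ_2; H1: μ_1 > μ_2 (Welch's two-sample t-test, right-tailed).
t = (x̄_1 − x̄_2)/√(s_1²/n_1 + s_2²/n_2) = (897 − 875)/√(193²/33 + 74²/53) = 0.63
Welch–Satterthwaite df ≈ 37.93
p-value = P(T ≥ 0.63) ≈ 0.267
Since p ≈ 0.267 > α = 0.02, fail to reject H0; the data do not provide sufficient evidence against H0.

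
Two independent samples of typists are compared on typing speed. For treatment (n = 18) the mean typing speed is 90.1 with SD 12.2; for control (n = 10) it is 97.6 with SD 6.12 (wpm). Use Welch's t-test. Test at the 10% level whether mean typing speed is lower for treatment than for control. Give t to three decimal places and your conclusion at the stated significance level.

Let group 1 = treatment, group 2 = control. H0: μ_1 = μ_2; H1: μ_1 < μ_2 (Welch's two-sample t-test, left-tailed).
t = (x̄_1 − x̄_2)/√(s_1²/n_1 + s_2²/n_2) = (90.1 − 97.6)/√(12.2²/18 + 6.12²/10) = -2.164
Welch–Satterthwaite df ≈ 25.86
p-value = P(T ≤ -2.164) ≈ 0.020
Since p ≈ 0.020 < α = 0.1, reject H0; the data support H1.

t = -2.164; reject H0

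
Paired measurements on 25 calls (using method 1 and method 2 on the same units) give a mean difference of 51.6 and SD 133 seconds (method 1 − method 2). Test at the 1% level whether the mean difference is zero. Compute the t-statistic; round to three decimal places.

H0: μ_d = 0; H1: μ_d ≠ 0 (paired t-test on the differences, two-sided).
t = d̄/(s_d/√n) = 51.6/(133/√25) = 1.940
df = n − 1 = 24
Two-sided p-value ≈ 0.0642
Since p ≈ 0.0642 > α = 0.01, fail to reject H0; the evidence is not statistically significant.

1.940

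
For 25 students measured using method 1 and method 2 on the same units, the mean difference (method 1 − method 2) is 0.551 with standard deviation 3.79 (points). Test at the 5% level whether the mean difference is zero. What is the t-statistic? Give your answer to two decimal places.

0.73

H0: μ_d = 0; H1: μ_d ≠ 0 (paired t-test on the differences, two-sided).
t = d̄/(s_d/√n) = 0.551/(3.79/√25) = 0.73
df = n − 1 = 24
Two-sided p-value ≈ 0.4743
Since p ≈ 0.4743 > α = 0.05, fail to reject H0; the evidence is not statistically significant.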